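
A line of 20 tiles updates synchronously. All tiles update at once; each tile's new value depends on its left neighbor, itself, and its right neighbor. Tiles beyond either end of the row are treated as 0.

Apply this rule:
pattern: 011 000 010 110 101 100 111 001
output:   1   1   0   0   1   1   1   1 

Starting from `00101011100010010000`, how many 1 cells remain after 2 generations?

14

generation 1: 11010111011101101111
generation 2: 10101110111011011110
count of 1: 14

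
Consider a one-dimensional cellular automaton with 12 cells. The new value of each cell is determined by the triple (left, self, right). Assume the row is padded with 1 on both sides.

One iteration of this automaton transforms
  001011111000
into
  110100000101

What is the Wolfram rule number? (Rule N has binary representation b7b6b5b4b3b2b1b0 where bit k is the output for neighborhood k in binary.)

50

position 5: 111 → 0  (bit 7 = 0)
position 8: 110 → 0  (bit 6 = 0)
position 3: 101 → 1  (bit 5 = 1)
position 0: 100 → 1  (bit 4 = 1)
position 4: 011 → 0  (bit 3 = 0)
position 2: 010 → 0  (bit 2 = 0)
position 1: 001 → 1  (bit 1 = 1)
position 10: 000 → 0  (bit 0 = 0)
bits b7..b0 = 00110010 = 50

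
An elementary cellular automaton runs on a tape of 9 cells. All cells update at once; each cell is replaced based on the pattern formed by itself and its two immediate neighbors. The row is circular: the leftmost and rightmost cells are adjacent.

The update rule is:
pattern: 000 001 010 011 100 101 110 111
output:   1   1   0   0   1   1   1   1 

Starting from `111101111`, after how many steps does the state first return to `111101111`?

9

111110111
111111011
111111101
111111110
011111111
101111111
110111111
111011111
111101111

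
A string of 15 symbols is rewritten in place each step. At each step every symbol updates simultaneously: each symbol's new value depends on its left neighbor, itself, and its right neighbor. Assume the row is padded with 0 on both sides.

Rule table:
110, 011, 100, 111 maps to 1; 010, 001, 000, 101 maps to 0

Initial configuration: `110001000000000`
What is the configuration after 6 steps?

111111110001000

111000100000000
111100010000000
111110001000000
111111000100000
111111100010000
111111110001000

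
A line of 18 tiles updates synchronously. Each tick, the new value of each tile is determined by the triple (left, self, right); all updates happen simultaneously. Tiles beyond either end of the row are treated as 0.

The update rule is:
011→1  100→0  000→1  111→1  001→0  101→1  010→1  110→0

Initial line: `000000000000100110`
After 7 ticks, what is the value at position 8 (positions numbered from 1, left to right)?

1

111111111110100100
111111111101100101
111111111011000111
111111110110010110
111111101100011100
111111011001011001
111110110001110001
position 8 holds 1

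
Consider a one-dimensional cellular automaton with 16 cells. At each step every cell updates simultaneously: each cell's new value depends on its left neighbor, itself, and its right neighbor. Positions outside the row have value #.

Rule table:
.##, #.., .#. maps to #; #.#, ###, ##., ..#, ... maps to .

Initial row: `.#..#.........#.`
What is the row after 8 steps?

step 1: .##.##........#.
step 2: .#..#.#.......#.
step 3: .##.#.##......#.
step 4: .#..#.#.#.....#.
step 5: .##.#.#.##....#.
step 6: .#..#.#.#.#...#.
step 7: .##.#.#.#.##..#.
step 8: .#..#.#.#.#.#.#.

.#..#.#.#.#.#.#.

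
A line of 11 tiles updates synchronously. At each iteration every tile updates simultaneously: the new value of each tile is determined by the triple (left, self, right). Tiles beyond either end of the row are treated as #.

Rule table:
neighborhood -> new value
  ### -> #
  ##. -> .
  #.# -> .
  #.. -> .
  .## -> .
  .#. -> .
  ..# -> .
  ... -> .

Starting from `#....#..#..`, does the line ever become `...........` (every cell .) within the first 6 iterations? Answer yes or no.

yes

...........
all cells are . at iteration 1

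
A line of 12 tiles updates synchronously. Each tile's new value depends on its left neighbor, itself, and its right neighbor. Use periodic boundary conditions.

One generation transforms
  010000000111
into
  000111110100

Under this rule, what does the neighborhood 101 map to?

At position 0 the neighborhood is 101; the next row has 0 there.

0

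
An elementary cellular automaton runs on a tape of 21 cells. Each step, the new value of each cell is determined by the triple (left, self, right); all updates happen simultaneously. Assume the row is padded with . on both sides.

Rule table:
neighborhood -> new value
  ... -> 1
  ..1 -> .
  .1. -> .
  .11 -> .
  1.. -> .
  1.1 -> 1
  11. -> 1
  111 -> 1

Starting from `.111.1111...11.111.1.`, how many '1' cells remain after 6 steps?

..111.111.1..11.111..
1..111.111....11.11.1
....111.11.11..11.11.
111..111.11.1...11.1.
.11...111.11..1..11..
..1.1..111.1......1.1
count of 1: 8

8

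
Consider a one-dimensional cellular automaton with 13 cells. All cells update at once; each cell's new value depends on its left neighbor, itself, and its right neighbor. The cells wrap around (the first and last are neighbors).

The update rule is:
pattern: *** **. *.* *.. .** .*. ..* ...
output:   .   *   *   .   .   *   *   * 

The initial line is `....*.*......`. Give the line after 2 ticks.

tick 1: *******.*****
tick 2: ......**.....

......**.....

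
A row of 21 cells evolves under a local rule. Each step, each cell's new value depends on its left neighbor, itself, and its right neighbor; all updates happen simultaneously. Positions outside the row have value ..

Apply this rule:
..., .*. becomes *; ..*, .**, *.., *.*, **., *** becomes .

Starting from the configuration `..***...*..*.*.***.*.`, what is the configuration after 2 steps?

*.....*.*..*.*.....*.
*.***.*.*..*.*.***.*.

*.***.*.*..*.*.***.*.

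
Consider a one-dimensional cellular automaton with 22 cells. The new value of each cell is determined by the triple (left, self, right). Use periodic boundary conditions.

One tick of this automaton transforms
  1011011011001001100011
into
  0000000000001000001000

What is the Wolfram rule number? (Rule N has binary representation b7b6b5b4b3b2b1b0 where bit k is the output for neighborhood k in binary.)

position 21: 111 → 0  (bit 7 = 0)
position 0: 110 → 0  (bit 6 = 0)
position 1: 101 → 0  (bit 5 = 0)
position 10: 100 → 0  (bit 4 = 0)
position 2: 011 → 0  (bit 3 = 0)
position 12: 010 → 1  (bit 2 = 1)
position 11: 001 → 0  (bit 1 = 0)
position 18: 000 → 1  (bit 0 = 1)
bits b7..b0 = 00000101 = 5

5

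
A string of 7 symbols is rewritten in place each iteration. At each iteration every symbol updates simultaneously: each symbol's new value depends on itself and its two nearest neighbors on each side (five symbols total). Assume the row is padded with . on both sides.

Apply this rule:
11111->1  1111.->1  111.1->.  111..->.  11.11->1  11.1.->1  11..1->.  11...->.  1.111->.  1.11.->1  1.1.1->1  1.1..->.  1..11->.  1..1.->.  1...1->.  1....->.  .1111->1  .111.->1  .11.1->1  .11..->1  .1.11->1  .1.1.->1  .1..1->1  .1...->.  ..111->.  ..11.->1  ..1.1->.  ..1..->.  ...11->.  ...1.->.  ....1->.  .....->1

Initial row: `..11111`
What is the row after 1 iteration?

...111.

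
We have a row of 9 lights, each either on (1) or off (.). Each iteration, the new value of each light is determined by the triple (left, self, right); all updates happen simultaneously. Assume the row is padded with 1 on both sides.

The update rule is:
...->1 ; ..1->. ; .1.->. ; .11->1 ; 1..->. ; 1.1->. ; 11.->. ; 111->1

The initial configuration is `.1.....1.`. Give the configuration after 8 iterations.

...111...
.1.11..1.
...1.....
.1...111.
...1.11..
.1...1...
...1...1.
.1...1...

.1...1...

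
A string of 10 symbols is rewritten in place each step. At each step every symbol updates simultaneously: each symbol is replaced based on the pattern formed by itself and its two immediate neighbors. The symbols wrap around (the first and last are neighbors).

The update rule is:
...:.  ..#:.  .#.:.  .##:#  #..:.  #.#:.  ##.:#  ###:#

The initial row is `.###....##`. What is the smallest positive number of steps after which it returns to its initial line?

.###....##

1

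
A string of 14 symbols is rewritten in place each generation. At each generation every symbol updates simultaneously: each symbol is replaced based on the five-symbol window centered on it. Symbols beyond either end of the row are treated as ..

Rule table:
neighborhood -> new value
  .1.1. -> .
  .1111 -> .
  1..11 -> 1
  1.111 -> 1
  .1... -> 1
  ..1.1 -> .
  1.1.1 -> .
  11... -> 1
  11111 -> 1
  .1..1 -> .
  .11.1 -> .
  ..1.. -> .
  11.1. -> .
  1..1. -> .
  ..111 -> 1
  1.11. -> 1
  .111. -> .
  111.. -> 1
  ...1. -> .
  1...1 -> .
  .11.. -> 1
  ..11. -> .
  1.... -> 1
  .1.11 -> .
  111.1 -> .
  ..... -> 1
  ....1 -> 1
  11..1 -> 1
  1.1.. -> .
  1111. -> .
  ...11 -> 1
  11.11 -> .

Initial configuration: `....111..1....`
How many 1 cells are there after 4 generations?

11111.11..1111
1.1...11111..1
...1.11.1.11..
11...1....1111
count of 1: 7

7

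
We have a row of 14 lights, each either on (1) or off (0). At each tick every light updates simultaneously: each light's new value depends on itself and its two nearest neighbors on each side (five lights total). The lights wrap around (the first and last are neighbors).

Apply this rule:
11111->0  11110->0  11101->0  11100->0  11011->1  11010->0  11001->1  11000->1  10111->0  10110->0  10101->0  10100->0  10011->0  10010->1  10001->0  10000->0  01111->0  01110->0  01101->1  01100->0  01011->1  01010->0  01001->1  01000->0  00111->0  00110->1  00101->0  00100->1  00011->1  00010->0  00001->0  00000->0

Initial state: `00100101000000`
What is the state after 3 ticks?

01000100000000

00111000000000
01000100000000
01000100000000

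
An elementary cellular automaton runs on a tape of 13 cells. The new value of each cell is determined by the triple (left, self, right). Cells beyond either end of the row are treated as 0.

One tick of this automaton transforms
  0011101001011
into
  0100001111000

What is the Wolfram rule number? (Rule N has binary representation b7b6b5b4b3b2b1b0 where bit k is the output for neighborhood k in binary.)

22

position 3: 111 → 0  (bit 7 = 0)
position 4: 110 → 0  (bit 6 = 0)
position 5: 101 → 0  (bit 5 = 0)
position 7: 100 → 1  (bit 4 = 1)
position 2: 011 → 0  (bit 3 = 0)
position 6: 010 → 1  (bit 2 = 1)
position 1: 001 → 1  (bit 1 = 1)
position 0: 000 → 0  (bit 0 = 0)
bits b7..b0 = 00010110 = 22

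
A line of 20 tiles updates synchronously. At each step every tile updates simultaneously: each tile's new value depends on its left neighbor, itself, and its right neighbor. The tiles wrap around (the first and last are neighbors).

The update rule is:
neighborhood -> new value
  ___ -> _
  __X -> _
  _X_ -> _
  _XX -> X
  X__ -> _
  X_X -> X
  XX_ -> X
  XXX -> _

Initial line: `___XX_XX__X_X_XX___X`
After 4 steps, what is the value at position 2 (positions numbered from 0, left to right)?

_

___XXXXX___X_XXX____
___X___X____XX_X____
____________XXX_____
____________X_X_____
position 2 holds _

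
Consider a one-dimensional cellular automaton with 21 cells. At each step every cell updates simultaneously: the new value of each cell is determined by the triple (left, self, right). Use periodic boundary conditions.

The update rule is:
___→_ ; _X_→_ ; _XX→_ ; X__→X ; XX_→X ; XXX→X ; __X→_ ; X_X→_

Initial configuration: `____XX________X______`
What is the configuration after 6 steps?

_____XX________X_____
______XX________X____
_______XX________X___
________XX________X__
_________XX________X_
__________XX________X

__________XX________X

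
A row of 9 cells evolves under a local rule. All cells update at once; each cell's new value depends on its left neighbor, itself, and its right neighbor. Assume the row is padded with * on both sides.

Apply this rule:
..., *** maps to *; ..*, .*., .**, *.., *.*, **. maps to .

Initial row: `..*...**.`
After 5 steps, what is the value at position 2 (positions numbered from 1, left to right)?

....*....
.**...**.
....*....  (repeats step 1; period 2)
step 5: ....*....
position 2 holds .

.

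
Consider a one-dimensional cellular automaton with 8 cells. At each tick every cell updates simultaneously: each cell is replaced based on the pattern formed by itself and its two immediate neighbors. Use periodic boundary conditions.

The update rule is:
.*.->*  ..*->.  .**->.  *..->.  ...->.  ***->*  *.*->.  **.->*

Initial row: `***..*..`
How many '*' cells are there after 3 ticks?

2

tick 1: .**..*..
tick 2: ..*..*..
tick 3: ..*..*..
count of *: 2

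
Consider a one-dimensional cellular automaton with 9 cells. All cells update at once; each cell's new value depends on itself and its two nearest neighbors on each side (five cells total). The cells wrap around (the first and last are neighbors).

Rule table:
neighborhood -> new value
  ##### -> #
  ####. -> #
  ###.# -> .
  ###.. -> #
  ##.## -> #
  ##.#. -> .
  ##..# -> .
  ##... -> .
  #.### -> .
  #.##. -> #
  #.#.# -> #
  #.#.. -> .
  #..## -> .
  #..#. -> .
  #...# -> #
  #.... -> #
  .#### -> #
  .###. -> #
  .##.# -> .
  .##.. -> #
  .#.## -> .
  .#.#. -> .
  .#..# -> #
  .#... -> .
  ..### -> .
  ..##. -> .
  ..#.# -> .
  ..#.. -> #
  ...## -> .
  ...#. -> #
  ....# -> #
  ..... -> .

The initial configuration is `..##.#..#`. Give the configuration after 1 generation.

#.....#.#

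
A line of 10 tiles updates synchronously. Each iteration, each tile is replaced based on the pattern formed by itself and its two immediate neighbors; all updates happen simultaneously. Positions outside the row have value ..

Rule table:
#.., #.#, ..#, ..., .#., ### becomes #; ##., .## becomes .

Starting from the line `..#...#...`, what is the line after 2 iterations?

.########.

##########
.########.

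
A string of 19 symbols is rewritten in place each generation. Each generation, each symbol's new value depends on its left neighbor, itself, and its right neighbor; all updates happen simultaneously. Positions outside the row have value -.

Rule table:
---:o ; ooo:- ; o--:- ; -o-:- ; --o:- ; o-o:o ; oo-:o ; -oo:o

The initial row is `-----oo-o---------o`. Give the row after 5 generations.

oo--o-ooo-oo-o--ooo

oooo-ooo--ooooooo--
o--ooo-o--o-----o-o
---o-oo-----ooo--o-
oo--ooo-ooo-o-o----
oo--o-ooo-oo-o--ooo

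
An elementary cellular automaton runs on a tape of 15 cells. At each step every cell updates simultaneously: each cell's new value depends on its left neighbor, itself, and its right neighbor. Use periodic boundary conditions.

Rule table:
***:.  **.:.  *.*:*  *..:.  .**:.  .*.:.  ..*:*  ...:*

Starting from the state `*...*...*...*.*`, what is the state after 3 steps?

...**..**..*..*

step 1: ..**..**..**.*.
step 2: **...*...*..*..
step 3: ...**..**..*..*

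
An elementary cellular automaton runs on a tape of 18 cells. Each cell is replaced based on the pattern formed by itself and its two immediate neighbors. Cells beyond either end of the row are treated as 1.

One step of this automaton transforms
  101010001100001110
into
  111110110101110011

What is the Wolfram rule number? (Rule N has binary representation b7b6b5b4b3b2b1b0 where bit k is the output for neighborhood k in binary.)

103

position 15: 111 → 0  (bit 7 = 0)
position 0: 110 → 1  (bit 6 = 1)
position 1: 101 → 1  (bit 5 = 1)
position 5: 100 → 0  (bit 4 = 0)
position 8: 011 → 0  (bit 3 = 0)
position 2: 010 → 1  (bit 2 = 1)
position 7: 001 → 1  (bit 1 = 1)
position 6: 000 → 1  (bit 0 = 1)
bits b7..b0 = 01100111 = 103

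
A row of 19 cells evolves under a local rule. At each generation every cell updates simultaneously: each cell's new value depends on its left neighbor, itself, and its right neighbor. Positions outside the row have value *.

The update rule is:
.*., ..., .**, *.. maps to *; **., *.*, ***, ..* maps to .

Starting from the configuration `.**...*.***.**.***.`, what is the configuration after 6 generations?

.*.**.*.*...*..*...
.*.*..*.***.**.***.
.*.**.*.*...*..*...  (repeats generation 1; period 2)
generation 6: .*.*..*.***.**.***.

.*.*..*.***.**.***.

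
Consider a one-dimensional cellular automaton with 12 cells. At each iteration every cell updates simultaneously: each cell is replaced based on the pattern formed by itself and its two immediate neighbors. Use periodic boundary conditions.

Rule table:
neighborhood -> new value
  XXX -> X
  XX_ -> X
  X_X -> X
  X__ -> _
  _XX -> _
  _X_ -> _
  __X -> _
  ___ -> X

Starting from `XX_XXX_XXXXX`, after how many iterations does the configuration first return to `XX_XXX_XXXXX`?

iteration 1: XXX_XXX_XXXX
iteration 2: XXXX_XXX_XXX
iteration 3: XXXXX_XXX_XX
iteration 4: XXXXXX_XXX_X
iteration 5: XXXXXXX_XXX_
iteration 6: _XXXXXXX_XXX
iteration 7: X_XXXXXXX_XX
iteration 8: XX_XXXXXXX_X
iteration 9: XXX_XXXXXXX_
iteration 10: _XXX_XXXXXXX
iteration 11: X_XXX_XXXXXX
iteration 12: XX_XXX_XXXXX

12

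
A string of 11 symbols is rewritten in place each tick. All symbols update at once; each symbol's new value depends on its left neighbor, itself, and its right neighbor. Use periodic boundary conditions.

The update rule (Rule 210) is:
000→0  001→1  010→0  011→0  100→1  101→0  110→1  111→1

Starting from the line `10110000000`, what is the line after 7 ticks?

00011000001
10101100010
00000110100
00001010010
00010001101
10101010100
00000000011

00000000011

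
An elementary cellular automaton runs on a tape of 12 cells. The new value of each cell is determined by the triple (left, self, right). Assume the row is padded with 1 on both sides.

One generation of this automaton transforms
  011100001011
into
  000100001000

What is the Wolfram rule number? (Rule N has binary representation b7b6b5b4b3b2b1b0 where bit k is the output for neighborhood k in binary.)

position 2: 111 → 0  (bit 7 = 0)
position 3: 110 → 1  (bit 6 = 1)
position 0: 101 → 0  (bit 5 = 0)
position 4: 100 → 0  (bit 4 = 0)
position 1: 011 → 0  (bit 3 = 0)
position 8: 010 → 1  (bit 2 = 1)
position 7: 001 → 0  (bit 1 = 0)
position 5: 000 → 0  (bit 0 = 0)
bits b7..b0 = 01000100 = 68

68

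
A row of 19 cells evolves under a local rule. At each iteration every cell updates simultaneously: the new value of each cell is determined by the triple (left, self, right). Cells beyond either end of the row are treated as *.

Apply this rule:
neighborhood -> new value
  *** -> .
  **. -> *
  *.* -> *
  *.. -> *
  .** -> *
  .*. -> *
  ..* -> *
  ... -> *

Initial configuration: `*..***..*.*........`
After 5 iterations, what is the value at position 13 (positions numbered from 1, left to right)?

*

iteration 1: ****.**************
iteration 2: ...***.............
iteration 3: ****.**************  (repeats iteration 1; period 2)
iteration 5: ****.**************
position 13 holds *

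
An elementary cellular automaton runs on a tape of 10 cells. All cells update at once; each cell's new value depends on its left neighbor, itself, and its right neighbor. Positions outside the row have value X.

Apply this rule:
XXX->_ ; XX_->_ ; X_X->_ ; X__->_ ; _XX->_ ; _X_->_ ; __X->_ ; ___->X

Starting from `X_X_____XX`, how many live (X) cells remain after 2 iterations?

3

iteration 1: ____XXX___
iteration 2: _XX_____X_
count of X: 3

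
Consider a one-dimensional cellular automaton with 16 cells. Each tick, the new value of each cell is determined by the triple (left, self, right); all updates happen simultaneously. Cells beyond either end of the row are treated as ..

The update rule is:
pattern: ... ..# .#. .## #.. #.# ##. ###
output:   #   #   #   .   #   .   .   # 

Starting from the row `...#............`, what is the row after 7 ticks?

################
.##############.
#.############.#
#..##########..#
###.########.###
.#...######...#.
#####.####.#####

#####.####.#####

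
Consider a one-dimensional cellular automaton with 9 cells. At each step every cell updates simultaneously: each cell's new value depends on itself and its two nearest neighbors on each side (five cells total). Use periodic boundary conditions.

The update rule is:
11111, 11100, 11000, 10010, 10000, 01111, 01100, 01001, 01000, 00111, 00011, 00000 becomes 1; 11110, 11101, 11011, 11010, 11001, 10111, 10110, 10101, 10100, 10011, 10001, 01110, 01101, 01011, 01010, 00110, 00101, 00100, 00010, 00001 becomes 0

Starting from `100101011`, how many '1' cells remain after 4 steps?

1

step 1: 101000000
step 2: 000111100
step 3: 101110111
step 4: 000000010
count of 1: 1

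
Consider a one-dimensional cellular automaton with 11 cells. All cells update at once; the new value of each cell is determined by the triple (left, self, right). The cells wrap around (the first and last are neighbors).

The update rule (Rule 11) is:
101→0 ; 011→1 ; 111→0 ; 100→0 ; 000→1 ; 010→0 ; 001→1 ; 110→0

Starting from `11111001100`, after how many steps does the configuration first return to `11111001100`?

22

step 1: 10000011001
step 2: 00111110011
step 3: 01100000110
step 4: 11001111100
step 5: 10011000001
step 6: 00110011111
step 7: 01100110000
step 8: 11001100111
step 9: 00011001100
step 10: 11110011001
step 11: 00000110011
step 12: 01111100110
step 13: 11000001100
step 14: 10011111001
step 15: 00110000011
step 16: 01100111110
step 17: 11001100000
step 18: 10011001111
step 19: 00110011000
step 20: 11100110011
step 21: 00001100110
step 22: 11111001100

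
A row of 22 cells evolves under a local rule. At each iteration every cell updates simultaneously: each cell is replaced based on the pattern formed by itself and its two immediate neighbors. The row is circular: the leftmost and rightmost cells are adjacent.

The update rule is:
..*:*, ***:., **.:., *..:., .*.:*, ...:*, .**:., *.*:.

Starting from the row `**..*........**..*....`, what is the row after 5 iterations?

...**.*******...**.***
.**...........**......
*...**********...*****
..**...........**.....
**...**********...****

**...**********...****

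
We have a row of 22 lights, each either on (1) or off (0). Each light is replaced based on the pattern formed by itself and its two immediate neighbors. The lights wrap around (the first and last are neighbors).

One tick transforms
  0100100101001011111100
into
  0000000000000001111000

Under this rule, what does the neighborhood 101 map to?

At position 8 the neighborhood is 101; the next row has 0 there.

0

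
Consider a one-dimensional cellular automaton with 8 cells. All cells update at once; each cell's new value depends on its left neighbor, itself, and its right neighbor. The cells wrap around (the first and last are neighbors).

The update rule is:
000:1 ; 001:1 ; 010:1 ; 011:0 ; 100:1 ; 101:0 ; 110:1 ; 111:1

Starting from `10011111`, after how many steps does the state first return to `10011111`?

11101111
11100111
11111011
11111001
11111110
01111110
10111111
10011111

8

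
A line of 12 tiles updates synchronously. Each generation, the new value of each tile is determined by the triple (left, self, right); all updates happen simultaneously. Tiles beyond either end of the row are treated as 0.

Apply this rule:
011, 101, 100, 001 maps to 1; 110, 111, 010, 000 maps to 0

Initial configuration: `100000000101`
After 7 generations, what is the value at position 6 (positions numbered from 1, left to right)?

0

010000001010
101000010101
010100101010
101011010101
010110101010
101101010101
011010101010
position 6 holds 0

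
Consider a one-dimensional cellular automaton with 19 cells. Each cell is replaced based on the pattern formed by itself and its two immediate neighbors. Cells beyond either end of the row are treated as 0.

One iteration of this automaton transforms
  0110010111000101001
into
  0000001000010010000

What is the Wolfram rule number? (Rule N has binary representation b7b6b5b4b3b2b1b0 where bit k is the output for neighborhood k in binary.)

33

position 8: 111 → 0  (bit 7 = 0)
position 2: 110 → 0  (bit 6 = 0)
position 6: 101 → 1  (bit 5 = 1)
position 3: 100 → 0  (bit 4 = 0)
position 1: 011 → 0  (bit 3 = 0)
position 5: 010 → 0  (bit 2 = 0)
position 0: 001 → 0  (bit 1 = 0)
position 11: 000 → 1  (bit 0 = 1)
bits b7..b0 = 00100001 = 33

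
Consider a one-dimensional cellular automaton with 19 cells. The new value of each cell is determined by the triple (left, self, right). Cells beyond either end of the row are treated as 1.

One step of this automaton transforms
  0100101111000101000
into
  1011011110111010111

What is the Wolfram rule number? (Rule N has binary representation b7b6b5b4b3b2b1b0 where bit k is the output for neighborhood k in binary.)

position 7: 111 → 1  (bit 7 = 1)
position 9: 110 → 0  (bit 6 = 0)
position 0: 101 → 1  (bit 5 = 1)
position 2: 100 → 1  (bit 4 = 1)
position 6: 011 → 1  (bit 3 = 1)
position 1: 010 → 0  (bit 2 = 0)
position 3: 001 → 1  (bit 1 = 1)
position 11: 000 → 1  (bit 0 = 1)
bits b7..b0 = 10111011 = 187

187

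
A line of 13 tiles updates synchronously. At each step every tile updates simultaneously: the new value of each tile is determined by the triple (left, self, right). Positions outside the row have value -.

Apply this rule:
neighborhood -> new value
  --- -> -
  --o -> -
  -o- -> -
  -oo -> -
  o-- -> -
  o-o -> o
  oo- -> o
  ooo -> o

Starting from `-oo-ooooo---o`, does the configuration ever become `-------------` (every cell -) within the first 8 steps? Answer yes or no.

step 1: --oo-oooo----
step 2: ---oo-ooo----
step 3: ----oo-oo----
step 4: -----oo-o----
step 5: ------oo-----
step 6: -------o-----
step 7: -------------
all cells are - at step 7

yes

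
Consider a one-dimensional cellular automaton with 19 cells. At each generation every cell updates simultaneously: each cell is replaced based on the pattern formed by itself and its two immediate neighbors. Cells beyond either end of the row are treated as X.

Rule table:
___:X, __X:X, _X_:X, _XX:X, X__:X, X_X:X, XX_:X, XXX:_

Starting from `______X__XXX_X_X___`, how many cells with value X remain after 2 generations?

3

XXXXXXXXXX_XXXXXXXX
_________XXX_______
count of X: 3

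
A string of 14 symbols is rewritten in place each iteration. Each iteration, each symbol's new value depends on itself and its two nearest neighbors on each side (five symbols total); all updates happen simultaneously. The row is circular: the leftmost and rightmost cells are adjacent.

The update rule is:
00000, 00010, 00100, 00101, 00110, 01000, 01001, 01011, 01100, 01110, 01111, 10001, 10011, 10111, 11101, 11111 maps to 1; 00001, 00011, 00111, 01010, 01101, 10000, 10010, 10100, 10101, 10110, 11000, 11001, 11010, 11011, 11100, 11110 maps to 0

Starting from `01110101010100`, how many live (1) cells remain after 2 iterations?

00110000000011
01110011110011
count of 1: 9

9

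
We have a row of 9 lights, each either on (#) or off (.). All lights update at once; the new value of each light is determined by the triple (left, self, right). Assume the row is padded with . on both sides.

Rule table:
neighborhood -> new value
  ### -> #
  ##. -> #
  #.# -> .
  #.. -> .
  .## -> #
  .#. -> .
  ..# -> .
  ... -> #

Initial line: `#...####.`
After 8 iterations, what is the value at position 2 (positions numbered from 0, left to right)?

iteration 1: ..#.####.
iteration 2: #...####.  (repeats iteration 0; period 2)
iteration 8: #...####.
position 2 holds .

.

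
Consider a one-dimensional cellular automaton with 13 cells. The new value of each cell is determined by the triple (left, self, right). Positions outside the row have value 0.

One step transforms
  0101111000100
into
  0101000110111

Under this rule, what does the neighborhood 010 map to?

1

At position 1 the neighborhood is 010; the next row has 1 there.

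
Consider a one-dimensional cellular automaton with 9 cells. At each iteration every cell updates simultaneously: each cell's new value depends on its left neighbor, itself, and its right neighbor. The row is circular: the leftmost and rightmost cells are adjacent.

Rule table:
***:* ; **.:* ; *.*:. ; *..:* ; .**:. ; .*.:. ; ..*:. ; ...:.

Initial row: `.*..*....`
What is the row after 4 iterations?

..*..*...
...*..*..
....*..*.
.....*..*

.....*..*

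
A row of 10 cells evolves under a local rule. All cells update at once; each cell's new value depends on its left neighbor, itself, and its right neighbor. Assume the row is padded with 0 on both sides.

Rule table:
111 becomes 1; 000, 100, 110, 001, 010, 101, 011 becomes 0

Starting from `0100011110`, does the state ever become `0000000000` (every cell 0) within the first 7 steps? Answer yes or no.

yes

step 1: 0000001100
step 2: 0000000000
all cells are 0 at step 2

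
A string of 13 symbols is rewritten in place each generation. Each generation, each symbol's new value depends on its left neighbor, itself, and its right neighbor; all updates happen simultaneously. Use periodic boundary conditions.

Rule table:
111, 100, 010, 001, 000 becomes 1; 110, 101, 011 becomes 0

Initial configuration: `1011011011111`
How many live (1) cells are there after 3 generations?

generation 1: 0000000001111
generation 2: 1111111110110
generation 3: 0111111100000
count of 1: 7

7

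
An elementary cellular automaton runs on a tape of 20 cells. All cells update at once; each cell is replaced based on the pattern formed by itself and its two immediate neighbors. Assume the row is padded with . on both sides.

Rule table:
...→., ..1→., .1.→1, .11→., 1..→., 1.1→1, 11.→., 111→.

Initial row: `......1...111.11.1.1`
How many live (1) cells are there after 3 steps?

2

step 1: ......1......1..1111
step 2: ......1......1......
step 3: ......1......1......
count of 1: 2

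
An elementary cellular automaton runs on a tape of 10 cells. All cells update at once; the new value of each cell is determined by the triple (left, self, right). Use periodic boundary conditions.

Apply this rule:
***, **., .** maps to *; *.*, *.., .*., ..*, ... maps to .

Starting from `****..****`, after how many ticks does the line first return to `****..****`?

****..****

1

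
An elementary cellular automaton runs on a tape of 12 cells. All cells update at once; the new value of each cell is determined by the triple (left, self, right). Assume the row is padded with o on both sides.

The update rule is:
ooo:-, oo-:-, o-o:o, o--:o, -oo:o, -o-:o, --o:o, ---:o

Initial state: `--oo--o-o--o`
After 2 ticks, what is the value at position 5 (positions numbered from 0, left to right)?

-

ooo-oooooooo
---oo-------
position 5 holds -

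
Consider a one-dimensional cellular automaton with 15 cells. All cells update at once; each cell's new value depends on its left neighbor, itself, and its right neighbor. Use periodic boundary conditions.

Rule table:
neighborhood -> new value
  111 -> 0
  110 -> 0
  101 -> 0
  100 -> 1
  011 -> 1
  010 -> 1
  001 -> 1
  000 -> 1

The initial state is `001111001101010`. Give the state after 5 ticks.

tick 1: 111000111001011
tick 2: 000111100111010
tick 3: 111100011100011
tick 4: 000011110011110
tick 5: 111110001110001

111110001110001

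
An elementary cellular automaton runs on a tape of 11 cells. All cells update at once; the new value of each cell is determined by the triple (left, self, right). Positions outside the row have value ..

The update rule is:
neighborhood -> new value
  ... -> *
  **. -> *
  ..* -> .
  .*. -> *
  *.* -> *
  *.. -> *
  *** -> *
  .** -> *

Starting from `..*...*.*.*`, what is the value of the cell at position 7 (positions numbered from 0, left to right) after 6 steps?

*

*.***.*****
***********
***********  (fixed point — unchanged through step 6)
position 7 holds *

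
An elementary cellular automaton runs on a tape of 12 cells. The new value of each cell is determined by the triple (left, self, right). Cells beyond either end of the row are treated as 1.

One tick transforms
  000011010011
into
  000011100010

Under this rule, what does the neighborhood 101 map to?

At position 6 the neighborhood is 101; the next row has 1 there.

1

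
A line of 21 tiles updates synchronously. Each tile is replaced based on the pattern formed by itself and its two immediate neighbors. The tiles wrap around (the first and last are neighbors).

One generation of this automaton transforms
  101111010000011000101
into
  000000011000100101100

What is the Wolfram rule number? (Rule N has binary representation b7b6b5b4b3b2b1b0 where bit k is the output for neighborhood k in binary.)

22

position 3: 111 → 0  (bit 7 = 0)
position 0: 110 → 0  (bit 6 = 0)
position 1: 101 → 0  (bit 5 = 0)
position 8: 100 → 1  (bit 4 = 1)
position 2: 011 → 0  (bit 3 = 0)
position 7: 010 → 1  (bit 2 = 1)
position 12: 001 → 1  (bit 1 = 1)
position 9: 000 → 0  (bit 0 = 0)
bits b7..b0 = 00010110 = 22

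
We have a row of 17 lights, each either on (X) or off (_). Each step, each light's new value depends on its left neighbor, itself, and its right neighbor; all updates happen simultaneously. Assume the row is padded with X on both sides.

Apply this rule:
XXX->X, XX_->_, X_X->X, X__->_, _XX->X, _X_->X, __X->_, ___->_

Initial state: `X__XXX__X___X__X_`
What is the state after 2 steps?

___XX___X___X__XX
___X____X___X__XX

___X____X___X__XX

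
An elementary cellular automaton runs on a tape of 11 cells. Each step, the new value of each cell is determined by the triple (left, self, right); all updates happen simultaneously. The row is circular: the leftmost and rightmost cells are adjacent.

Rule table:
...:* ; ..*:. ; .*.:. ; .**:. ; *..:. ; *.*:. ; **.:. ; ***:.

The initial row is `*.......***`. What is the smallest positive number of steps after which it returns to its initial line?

..*****....
*.......***

2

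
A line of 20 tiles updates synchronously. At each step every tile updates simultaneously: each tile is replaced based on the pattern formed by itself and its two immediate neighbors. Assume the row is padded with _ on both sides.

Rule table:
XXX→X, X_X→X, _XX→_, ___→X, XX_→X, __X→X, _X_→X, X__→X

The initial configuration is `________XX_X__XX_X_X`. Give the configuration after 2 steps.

_XXXXXXXX_XXXXX_XXXX

XXXXXXXX_XXXXX_XXXXX
_XXXXXXXX_XXXXX_XXXX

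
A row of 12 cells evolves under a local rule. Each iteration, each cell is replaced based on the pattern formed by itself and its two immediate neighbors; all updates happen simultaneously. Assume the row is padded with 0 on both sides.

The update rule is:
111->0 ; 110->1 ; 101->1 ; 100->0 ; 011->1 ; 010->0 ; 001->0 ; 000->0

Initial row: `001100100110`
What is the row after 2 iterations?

001100000110
001100000110

001100000110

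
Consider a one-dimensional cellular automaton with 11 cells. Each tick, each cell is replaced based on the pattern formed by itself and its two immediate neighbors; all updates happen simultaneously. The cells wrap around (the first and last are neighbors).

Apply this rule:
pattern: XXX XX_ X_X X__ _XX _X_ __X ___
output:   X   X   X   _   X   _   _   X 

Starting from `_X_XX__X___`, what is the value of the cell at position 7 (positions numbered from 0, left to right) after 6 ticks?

__XXX____XX
__XXX_XX_XX
__XXXXXXXXX
__XXXXXXXXX  (fixed point — unchanged through tick 6)
position 7 holds X

X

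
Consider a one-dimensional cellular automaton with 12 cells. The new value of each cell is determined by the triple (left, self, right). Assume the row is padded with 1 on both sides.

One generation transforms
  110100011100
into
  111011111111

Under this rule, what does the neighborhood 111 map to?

1

At position 0 the neighborhood is 111; the next row has 1 there.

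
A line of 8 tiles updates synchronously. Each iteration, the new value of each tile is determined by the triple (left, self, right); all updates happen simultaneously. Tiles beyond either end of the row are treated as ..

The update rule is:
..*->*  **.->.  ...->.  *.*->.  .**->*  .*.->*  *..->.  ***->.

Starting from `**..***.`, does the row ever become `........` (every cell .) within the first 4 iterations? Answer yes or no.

iteration 1: *..**...
iteration 2: *.**....
iteration 3: *.*.....
iteration 4: *.*.....
iteration 4 is *.*....., still not uniform .

no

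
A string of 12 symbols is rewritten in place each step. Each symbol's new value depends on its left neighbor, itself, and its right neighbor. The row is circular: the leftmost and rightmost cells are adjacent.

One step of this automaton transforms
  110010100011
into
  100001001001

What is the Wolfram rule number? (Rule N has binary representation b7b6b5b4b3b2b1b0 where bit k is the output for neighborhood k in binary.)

161

position 0: 111 → 1  (bit 7 = 1)
position 1: 110 → 0  (bit 6 = 0)
position 5: 101 → 1  (bit 5 = 1)
position 2: 100 → 0  (bit 4 = 0)
position 10: 011 → 0  (bit 3 = 0)
position 4: 010 → 0  (bit 2 = 0)
position 3: 001 → 0  (bit 1 = 0)
position 8: 000 → 1  (bit 0 = 1)
bits b7..b0 = 10100001 = 161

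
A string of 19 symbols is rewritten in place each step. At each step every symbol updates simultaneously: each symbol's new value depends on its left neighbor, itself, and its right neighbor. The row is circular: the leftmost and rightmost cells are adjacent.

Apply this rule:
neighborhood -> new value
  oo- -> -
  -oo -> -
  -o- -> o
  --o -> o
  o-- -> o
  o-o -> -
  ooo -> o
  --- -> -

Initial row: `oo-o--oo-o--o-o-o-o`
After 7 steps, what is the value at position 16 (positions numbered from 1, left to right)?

o

step 1: o--ooo---oooo-o-o--
step 2: ooo-o-o-o-oo--o-ooo
step 3: oo--o-o-o---ooo--oo
step 4: o-ooo-o-oo-o-o-oo-o
step 5: ---o--o----o-o-----
step 6: --oooooo--oo-oo----
step 7: -o-oooo-oo-----o---
position 16 holds o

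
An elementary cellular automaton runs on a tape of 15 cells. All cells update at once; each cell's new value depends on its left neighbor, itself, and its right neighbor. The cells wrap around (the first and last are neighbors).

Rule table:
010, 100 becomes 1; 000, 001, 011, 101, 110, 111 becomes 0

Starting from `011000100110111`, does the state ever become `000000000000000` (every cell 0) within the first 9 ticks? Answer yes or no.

no

000100110000000
000110001000000
000001001100000
000001100010000
000000010011000
000000011000100
000000000100110
000000000110001
100000000001001
tick 9 is 100000000001001, still not uniform 0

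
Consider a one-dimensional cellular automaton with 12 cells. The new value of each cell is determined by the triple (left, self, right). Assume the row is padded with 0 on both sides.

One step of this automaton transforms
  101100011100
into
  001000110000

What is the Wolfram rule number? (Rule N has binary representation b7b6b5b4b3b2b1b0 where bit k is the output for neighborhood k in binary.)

position 8: 111 → 0  (bit 7 = 0)
position 3: 110 → 0  (bit 6 = 0)
position 1: 101 → 0  (bit 5 = 0)
position 4: 100 → 0  (bit 4 = 0)
position 2: 011 → 1  (bit 3 = 1)
position 0: 010 → 0  (bit 2 = 0)
position 6: 001 → 1  (bit 1 = 1)
position 5: 000 → 0  (bit 0 = 0)
bits b7..b0 = 00001010 = 10

10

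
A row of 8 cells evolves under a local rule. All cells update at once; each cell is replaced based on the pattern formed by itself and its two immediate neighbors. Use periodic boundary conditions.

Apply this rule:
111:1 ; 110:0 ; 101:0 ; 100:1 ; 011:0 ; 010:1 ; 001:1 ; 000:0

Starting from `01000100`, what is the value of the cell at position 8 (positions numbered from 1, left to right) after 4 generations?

11101110
01000100  (repeats generation 0; period 2)
generation 4: 01000100
position 8 holds 0

0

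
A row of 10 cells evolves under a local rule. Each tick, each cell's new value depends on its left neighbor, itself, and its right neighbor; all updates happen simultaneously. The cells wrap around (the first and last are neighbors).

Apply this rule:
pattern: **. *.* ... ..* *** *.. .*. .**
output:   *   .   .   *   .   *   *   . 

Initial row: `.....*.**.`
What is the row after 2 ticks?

*..*.***.*

....**..**
*..*.***.*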